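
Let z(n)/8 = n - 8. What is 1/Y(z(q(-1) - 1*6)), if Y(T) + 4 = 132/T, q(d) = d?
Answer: -10/51 ≈ -0.19608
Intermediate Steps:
z(n) = -64 + 8*n (z(n) = 8*(n - 8) = 8*(-8 + n) = -64 + 8*n)
Y(T) = -4 + 132/T
1/Y(z(q(-1) - 1*6)) = 1/(-4 + 132/(-64 + 8*(-1 - 1*6))) = 1/(-4 + 132/(-64 + 8*(-1 - 6))) = 1/(-4 + 132/(-64 + 8*(-7))) = 1/(-4 + 132/(-64 - 56)) = 1/(-4 + 132/(-120)) = 1/(-4 + 132*(-1/120)) = 1/(-4 - 11/10) = 1/(-51/10) = -10/51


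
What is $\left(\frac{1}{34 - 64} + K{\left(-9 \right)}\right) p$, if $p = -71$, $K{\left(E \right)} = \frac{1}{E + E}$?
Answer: $\frac{284}{45} \approx 6.3111$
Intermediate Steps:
$K{\left(E \right)} = \frac{1}{2 E}$
$\left(\frac{1}{34 - 64} + K{\left(-9 \right)}\right) p = \left(\frac{1}{34 - 64} + \frac{1}{2 \left(-9\right)}\right) \left(-71\right) = \left(\frac{1}{-30} + \frac{1}{2} \left(- \frac{1}{9}\right)\right) \left(-71\right) = \left(- \frac{1}{30} - \frac{1}{18}\right) \left(-71\right) = \left(- \frac{4}{45}\right) \left(-71\right) = \frac{284}{45}$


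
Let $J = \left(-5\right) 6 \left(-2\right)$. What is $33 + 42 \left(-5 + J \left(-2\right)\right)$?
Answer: $-5217$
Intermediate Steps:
$J = 60$ ($J = \left(-30\right) \left(-2\right) = 60$)
$33 + 42 \left(-5 + J \left(-2\right)\right) = 33 + 42 \left(-5 + 60 \left(-2\right)\right) = 33 + 42 \left(-5 - 120\right) = 33 + 42 \left(-125\right) = 33 - 5250 = -5217$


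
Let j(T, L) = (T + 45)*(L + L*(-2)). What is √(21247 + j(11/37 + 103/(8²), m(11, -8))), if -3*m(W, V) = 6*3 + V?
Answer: √1875276402/296 ≈ 146.30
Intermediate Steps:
m(W, V) = -6 - V/3 (m(W, V) = -(6*3 + V)/3 = -(18 + V)/3 = -6 - V/3)
j(T, L) = -L*(45 + T) (j(T, L) = (45 + T)*(L - 2*L) = (45 + T)*(-L) = -L*(45 + T))
√(21247 + j(11/37 + 103/(8²), m(11, -8))) = √(21247 - (-6 - ⅓*(-8))*(45 + (11/37 + 103/(8²)))) = √(21247 - (-6 + 8/3)*(45 + (11*(1/37) + 103/64))) = √(21247 - 1*(-10/3)*(45 + (11/37 + 103*(1/64)))) = √(21247 - 1*(-10/3)*(45 + (11/37 + 103/64))) = √(21247 - 1*(-10/3)*(45 + 4515/2368)) = √(21247 - 1*(-10/3)*111075/2368) = √(21247 + 185125/1184) = √(25341573/1184) = √1875276402/296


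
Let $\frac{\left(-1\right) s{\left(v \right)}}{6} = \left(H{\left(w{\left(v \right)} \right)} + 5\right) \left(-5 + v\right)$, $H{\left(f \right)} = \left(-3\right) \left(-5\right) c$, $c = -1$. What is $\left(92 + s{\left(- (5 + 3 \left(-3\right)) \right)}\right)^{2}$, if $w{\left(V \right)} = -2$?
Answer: $1024$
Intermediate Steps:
$H{\left(f \right)} = -15$ ($H{\left(f \right)} = \left(-3\right) \left(-5\right) \left(-1\right) = 15 \left(-1\right) = -15$)
$s{\left(v \right)} = -300 + 60 v$ ($s{\left(v \right)} = - 6 \left(-15 + 5\right) \left(-5 + v\right) = - 6 \left(- 10 \left(-5 + v\right)\right) = - 6 \left(50 - 10 v\right) = -300 + 60 v$)
$\left(92 + s{\left(- (5 + 3 \left(-3\right)) \right)}\right)^{2} = \left(92 - \left(300 - 60 \left(- (5 + 3 \left(-3\right))\right)\right)\right)^{2} = \left(92 - \left(300 - 60 \left(- (5 - 9)\right)\right)\right)^{2} = \left(92 - \left(300 - 60 \left(\left(-1\right) \left(-4\right)\right)\right)\right)^{2} = \left(92 + \left(-300 + 60 \cdot 4\right)\right)^{2} = \left(92 + \left(-300 + 240\right)\right)^{2} = \left(92 - 60\right)^{2} = 32^{2} = 1024$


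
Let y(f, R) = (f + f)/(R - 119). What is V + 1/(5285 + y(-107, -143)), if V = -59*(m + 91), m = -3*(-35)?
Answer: -8007399157/692442 ≈ -11564.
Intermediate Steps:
y(f, R) = 2*f/(-119 + R) (y(f, R) = (2*f)/(-119 + R) = 2*f/(-119 + R))
m = 105
V = -11564 (V = -59*(105 + 91) = -59*196 = -11564)
V + 1/(5285 + y(-107, -143)) = -11564 + 1/(5285 + 2*(-107)/(-119 - 143)) = -11564 + 1/(5285 + 2*(-107)/(-262)) = -11564 + 1/(5285 + 2*(-107)*(-1/262)) = -11564 + 1/(5285 + 107/131) = -11564 + 1/(692442/131) = -11564 + 131/692442 = -8007399157/692442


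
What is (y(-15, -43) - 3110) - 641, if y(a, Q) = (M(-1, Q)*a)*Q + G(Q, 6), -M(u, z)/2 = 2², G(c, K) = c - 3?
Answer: -8957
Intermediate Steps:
G(c, K) = -3 + c
M(u, z) = -8 (M(u, z) = -2*2² = -2*4 = -8)
y(a, Q) = -3 + Q - 8*Q*a (y(a, Q) = (-8*a)*Q + (-3 + Q) = -8*Q*a + (-3 + Q) = -3 + Q - 8*Q*a)
(y(-15, -43) - 3110) - 641 = ((-3 - 43 - 8*(-43)*(-15)) - 3110) - 641 = ((-3 - 43 - 5160) - 3110) - 641 = (-5206 - 3110) - 641 = -8316 - 641 = -8957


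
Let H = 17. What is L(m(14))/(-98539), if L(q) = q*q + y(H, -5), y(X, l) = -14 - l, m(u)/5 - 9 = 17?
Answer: -2413/14077 ≈ -0.17141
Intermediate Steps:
m(u) = 130 (m(u) = 45 + 5*17 = 45 + 85 = 130)
L(q) = -9 + q² (L(q) = q*q + (-14 - 1*(-5)) = q² + (-14 + 5) = q² - 9 = -9 + q²)
L(m(14))/(-98539) = (-9 + 130²)/(-98539) = (-9 + 16900)*(-1/98539) = 16891*(-1/98539) = -2413/14077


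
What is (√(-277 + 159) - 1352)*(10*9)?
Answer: -121680 + 90*I*√118 ≈ -1.2168e+5 + 977.65*I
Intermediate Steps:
(√(-277 + 159) - 1352)*(10*9) = (√(-118) - 1352)*90 = (I*√118 - 1352)*90 = (-1352 + I*√118)*90 = -121680 + 90*I*√118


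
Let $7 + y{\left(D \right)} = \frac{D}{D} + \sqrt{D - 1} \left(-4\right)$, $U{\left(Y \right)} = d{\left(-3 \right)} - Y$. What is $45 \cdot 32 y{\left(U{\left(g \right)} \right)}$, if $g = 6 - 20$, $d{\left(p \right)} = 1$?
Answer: $-8640 - 5760 \sqrt{14} \approx -30192.0$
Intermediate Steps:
$g = -14$ ($g = 6 - 20 = -14$)
$U{\left(Y \right)} = 1 - Y$
$y{\left(D \right)} = -6 - 4 \sqrt{-1 + D}$ ($y{\left(D \right)} = -7 + \left(\frac{D}{D} + \sqrt{D - 1} \left(-4\right)\right) = -7 + \left(1 + \sqrt{-1 + D} \left(-4\right)\right) = -7 - \left(-1 + 4 \sqrt{-1 + D}\right) = -6 - 4 \sqrt{-1 + D}$)
$45 \cdot 32 y{\left(U{\left(g \right)} \right)} = 45 \cdot 32 \left(-6 - 4 \sqrt{-1 + \left(1 - -14\right)}\right) = 1440 \left(-6 - 4 \sqrt{-1 + \left(1 + 14\right)}\right) = 1440 \left(-6 - 4 \sqrt{-1 + 15}\right) = 1440 \left(-6 - 4 \sqrt{14}\right) = -8640 - 5760 \sqrt{14}$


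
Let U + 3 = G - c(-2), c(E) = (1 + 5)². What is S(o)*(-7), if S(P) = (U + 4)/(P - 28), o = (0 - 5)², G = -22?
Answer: -133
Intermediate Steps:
c(E) = 36 (c(E) = 6² = 36)
o = 25 (o = (-5)² = 25)
U = -61 (U = -3 + (-22 - 1*36) = -3 + (-22 - 36) = -3 - 58 = -61)
S(P) = -57/(-28 + P) (S(P) = (-61 + 4)/(P - 28) = -57/(-28 + P))
S(o)*(-7) = -57/(-28 + 25)*(-7) = -57/(-3)*(-7) = -57*(-⅓)*(-7) = 19*(-7) = -133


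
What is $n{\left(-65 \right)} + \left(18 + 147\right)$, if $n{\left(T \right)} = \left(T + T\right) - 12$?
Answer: $23$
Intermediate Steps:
$n{\left(T \right)} = -12 + 2 T$ ($n{\left(T \right)} = 2 T - 12 = -12 + 2 T$)
$n{\left(-65 \right)} + \left(18 + 147\right) = \left(-12 + 2 \left(-65\right)\right) + \left(18 + 147\right) = \left(-12 - 130\right) + 165 = -142 + 165 = 23$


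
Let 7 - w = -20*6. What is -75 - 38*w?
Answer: -4901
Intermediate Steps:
w = 127 (w = 7 - (-20)*6 = 7 - 1*(-120) = 7 + 120 = 127)
-75 - 38*w = -75 - 38*127 = -75 - 4826 = -4901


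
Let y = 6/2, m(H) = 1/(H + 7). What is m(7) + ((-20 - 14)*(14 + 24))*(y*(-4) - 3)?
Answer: 271321/14 ≈ 19380.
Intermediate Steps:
m(H) = 1/(7 + H)
y = 3 (y = 6*(½) = 3)
m(7) + ((-20 - 14)*(14 + 24))*(y*(-4) - 3) = 1/(7 + 7) + ((-20 - 14)*(14 + 24))*(3*(-4) - 3) = 1/14 + (-34*38)*(-12 - 3) = 1/14 - 1292*(-15) = 1/14 + 19380 = 271321/14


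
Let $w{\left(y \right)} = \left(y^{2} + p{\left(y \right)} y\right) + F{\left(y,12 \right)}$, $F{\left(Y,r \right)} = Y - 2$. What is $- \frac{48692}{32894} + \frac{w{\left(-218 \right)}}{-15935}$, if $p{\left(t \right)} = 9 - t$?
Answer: $- \frac{352066156}{262082945} \approx -1.3433$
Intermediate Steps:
$F{\left(Y,r \right)} = -2 + Y$ ($F{\left(Y,r \right)} = Y - 2 = -2 + Y$)
$w{\left(y \right)} = -2 + y + y^{2} + y \left(9 - y\right)$ ($w{\left(y \right)} = \left(y^{2} + \left(9 - y\right) y\right) + \left(-2 + y\right) = \left(y^{2} + y \left(9 - y\right)\right) + \left(-2 + y\right) = -2 + y + y^{2} + y \left(9 - y\right)$)
$- \frac{48692}{32894} + \frac{w{\left(-218 \right)}}{-15935} = - \frac{48692}{32894} + \frac{-2 + 10 \left(-218\right)}{-15935} = \left(-48692\right) \frac{1}{32894} + \left(-2 - 2180\right) \left(- \frac{1}{15935}\right) = - \frac{24346}{16447} - - \frac{2182}{15935} = - \frac{24346}{16447} + \frac{2182}{15935} = - \frac{352066156}{262082945}$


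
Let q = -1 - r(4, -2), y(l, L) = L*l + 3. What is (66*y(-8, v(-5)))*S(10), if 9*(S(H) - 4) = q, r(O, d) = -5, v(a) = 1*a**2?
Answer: -173360/3 ≈ -57787.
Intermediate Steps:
v(a) = a**2
y(l, L) = 3 + L*l
q = 4 (q = -1 - 1*(-5) = -1 + 5 = 4)
S(H) = 40/9 (S(H) = 4 + (1/9)*4 = 4 + 4/9 = 40/9)
(66*y(-8, v(-5)))*S(10) = (66*(3 + (-5)**2*(-8)))*(40/9) = (66*(3 + 25*(-8)))*(40/9) = (66*(3 - 200))*(40/9) = (66*(-197))*(40/9) = -13002*40/9 = -173360/3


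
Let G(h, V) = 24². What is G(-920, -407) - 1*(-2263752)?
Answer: 2264328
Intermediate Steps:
G(h, V) = 576
G(-920, -407) - 1*(-2263752) = 576 - 1*(-2263752) = 576 + 2263752 = 2264328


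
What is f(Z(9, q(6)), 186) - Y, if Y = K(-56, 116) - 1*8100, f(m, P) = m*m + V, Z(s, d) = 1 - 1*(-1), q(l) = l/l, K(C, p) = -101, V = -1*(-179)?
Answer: 8384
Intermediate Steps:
V = 179
q(l) = 1
Z(s, d) = 2 (Z(s, d) = 1 + 1 = 2)
f(m, P) = 179 + m² (f(m, P) = m*m + 179 = m² + 179 = 179 + m²)
Y = -8201 (Y = -101 - 1*8100 = -101 - 8100 = -8201)
f(Z(9, q(6)), 186) - Y = (179 + 2²) - 1*(-8201) = (179 + 4) + 8201 = 183 + 8201 = 8384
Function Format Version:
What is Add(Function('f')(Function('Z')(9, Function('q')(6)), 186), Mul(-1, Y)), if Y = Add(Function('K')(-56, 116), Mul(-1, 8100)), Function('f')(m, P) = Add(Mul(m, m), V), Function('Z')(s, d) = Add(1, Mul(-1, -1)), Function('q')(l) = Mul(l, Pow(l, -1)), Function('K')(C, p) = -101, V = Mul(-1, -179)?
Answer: 8384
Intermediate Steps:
V = 179
Function('q')(l) = 1
Function('Z')(s, d) = 2 (Function('Z')(s, d) = Add(1, 1) = 2)
Function('f')(m, P) = Add(179, Pow(m, 2)) (Function('f')(m, P) = Add(Mul(m, m), 179) = Add(Pow(m, 2), 179) = Add(179, Pow(m, 2)))
Y = -8201 (Y = Add(-101, Mul(-1, 8100)) = Add(-101, -8100) = -8201)
Add(Function('f')(Function('Z')(9, Function('q')(6)), 186), Mul(-1, Y)) = Add(Add(179, Pow(2, 2)), Mul(-1, -8201)) = Add(Add(179, 4), 8201) = Add(183, 8201) = 8384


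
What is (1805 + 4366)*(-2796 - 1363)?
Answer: -25665189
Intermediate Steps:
(1805 + 4366)*(-2796 - 1363) = 6171*(-4159) = -25665189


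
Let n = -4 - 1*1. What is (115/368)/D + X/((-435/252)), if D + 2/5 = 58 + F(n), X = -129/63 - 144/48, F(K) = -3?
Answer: 1855657/633360 ≈ 2.9299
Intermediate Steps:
n = -5 (n = -4 - 1 = -5)
X = -106/21 (X = -129*1/63 - 144*1/48 = -43/21 - 3 = -106/21 ≈ -5.0476)
D = 273/5 (D = -⅖ + (58 - 3) = -⅖ + 55 = 273/5 ≈ 54.600)
(115/368)/D + X/((-435/252)) = (115/368)/(273/5) - 106/(21*((-435/252))) = (115*(1/368))*(5/273) - 106/(21*((-435*1/252))) = (5/16)*(5/273) - 106/(21*(-145/84)) = 25/4368 - 106/21*(-84/145) = 25/4368 + 424/145 = 1855657/633360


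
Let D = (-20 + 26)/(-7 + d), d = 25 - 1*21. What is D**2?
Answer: 4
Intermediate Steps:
d = 4 (d = 25 - 21 = 4)
D = -2 (D = (-20 + 26)/(-7 + 4) = 6/(-3) = 6*(-1/3) = -2)
D**2 = (-2)**2 = 4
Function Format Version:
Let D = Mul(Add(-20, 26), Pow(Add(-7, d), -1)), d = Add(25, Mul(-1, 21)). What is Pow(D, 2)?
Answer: 4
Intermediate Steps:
d = 4 (d = Add(25, -21) = 4)
D = -2 (D = Mul(Add(-20, 26), Pow(Add(-7, 4), -1)) = Mul(6, Pow(-3, -1)) = Mul(6, Rational(-1, 3)) = -2)
Pow(D, 2) = Pow(-2, 2) = 4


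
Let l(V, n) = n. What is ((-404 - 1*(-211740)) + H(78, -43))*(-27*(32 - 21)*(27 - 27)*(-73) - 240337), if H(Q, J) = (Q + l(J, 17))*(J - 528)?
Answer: -37754779667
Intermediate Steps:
H(Q, J) = (-528 + J)*(17 + Q) (H(Q, J) = (Q + 17)*(J - 528) = (17 + Q)*(-528 + J) = (-528 + J)*(17 + Q))
((-404 - 1*(-211740)) + H(78, -43))*(-27*(32 - 21)*(27 - 27)*(-73) - 240337) = ((-404 - 1*(-211740)) + (-8976 - 528*78 + 17*(-43) - 43*78))*(-27*(32 - 21)*(27 - 27)*(-73) - 240337) = ((-404 + 211740) + (-8976 - 41184 - 731 - 3354))*(-297*0*(-73) - 240337) = (211336 - 54245)*(-27*0*(-73) - 240337) = 157091*(0*(-73) - 240337) = 157091*(0 - 240337) = 157091*(-240337) = -37754779667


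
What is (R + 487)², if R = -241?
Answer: 60516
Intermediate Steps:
(R + 487)² = (-241 + 487)² = 246² = 60516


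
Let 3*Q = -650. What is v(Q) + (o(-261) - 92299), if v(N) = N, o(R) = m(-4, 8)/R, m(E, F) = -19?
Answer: -24146570/261 ≈ -92516.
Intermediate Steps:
Q = -650/3 (Q = (1/3)*(-650) = -650/3 ≈ -216.67)
o(R) = -19/R
v(Q) + (o(-261) - 92299) = -650/3 + (-19/(-261) - 92299) = -650/3 + (-19*(-1/261) - 92299) = -650/3 + (19/261 - 92299) = -650/3 - 24090020/261 = -24146570/261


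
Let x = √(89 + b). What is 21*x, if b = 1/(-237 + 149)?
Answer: 21*√172282/44 ≈ 198.10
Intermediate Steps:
b = -1/88 (b = 1/(-88) = -1/88 ≈ -0.011364)
x = √172282/44 (x = √(89 - 1/88) = √(7831/88) = √172282/44 ≈ 9.4334)
21*x = 21*(√172282/44) = 21*√172282/44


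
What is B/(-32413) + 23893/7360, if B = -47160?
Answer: 1121541409/238559680 ≈ 4.7013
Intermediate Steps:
B/(-32413) + 23893/7360 = -47160/(-32413) + 23893/7360 = -47160*(-1/32413) + 23893*(1/7360) = 47160/32413 + 23893/7360 = 1121541409/238559680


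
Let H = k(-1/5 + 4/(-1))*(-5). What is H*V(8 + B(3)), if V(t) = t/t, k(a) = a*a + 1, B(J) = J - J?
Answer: -466/5 ≈ -93.200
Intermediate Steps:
B(J) = 0
k(a) = 1 + a² (k(a) = a² + 1 = 1 + a²)
V(t) = 1
H = -466/5 (H = (1 + (-1/5 + 4/(-1))²)*(-5) = (1 + (-1*⅕ + 4*(-1))²)*(-5) = (1 + (-⅕ - 4)²)*(-5) = (1 + (-21/5)²)*(-5) = (1 + 441/25)*(-5) = (466/25)*(-5) = -466/5 ≈ -93.200)
H*V(8 + B(3)) = -466/5*1 = -466/5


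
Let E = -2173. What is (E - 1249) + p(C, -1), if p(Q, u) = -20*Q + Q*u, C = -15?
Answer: -3107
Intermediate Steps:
(E - 1249) + p(C, -1) = (-2173 - 1249) - 15*(-20 - 1) = -3422 - 15*(-21) = -3422 + 315 = -3107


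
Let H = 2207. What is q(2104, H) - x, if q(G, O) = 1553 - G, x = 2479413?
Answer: -2479964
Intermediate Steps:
q(2104, H) - x = (1553 - 1*2104) - 1*2479413 = (1553 - 2104) - 2479413 = -551 - 2479413 = -2479964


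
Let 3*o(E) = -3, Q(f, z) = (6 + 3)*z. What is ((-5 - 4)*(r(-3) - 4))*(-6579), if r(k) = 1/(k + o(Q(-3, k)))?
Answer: -1006587/4 ≈ -2.5165e+5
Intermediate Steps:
Q(f, z) = 9*z
o(E) = -1 (o(E) = (⅓)*(-3) = -1)
r(k) = 1/(-1 + k) (r(k) = 1/(k - 1) = 1/(-1 + k))
((-5 - 4)*(r(-3) - 4))*(-6579) = ((-5 - 4)*(1/(-1 - 3) - 4))*(-6579) = -9*(1/(-4) - 4)*(-6579) = -9*(-¼ - 4)*(-6579) = -9*(-17/4)*(-6579) = (153/4)*(-6579) = -1006587/4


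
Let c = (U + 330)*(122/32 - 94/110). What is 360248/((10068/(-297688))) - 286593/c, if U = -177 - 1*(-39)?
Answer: -279162866576257/26207004 ≈ -1.0652e+7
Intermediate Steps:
U = -138 (U = -177 + 39 = -138)
c = 31236/55 (c = (-138 + 330)*(122/32 - 94/110) = 192*(122*(1/32) - 94*1/110) = 192*(61/16 - 47/55) = 192*(2603/880) = 31236/55 ≈ 567.93)
360248/((10068/(-297688))) - 286593/c = 360248/((10068/(-297688))) - 286593/31236/55 = 360248/((10068*(-1/297688))) - 286593*55/31236 = 360248/(-2517/74422) - 5254205/10412 = 360248*(-74422/2517) - 5254205/10412 = -26810376656/2517 - 5254205/10412 = -279162866576257/26207004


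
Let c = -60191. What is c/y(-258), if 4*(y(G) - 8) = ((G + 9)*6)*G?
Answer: -60191/96371 ≈ -0.62458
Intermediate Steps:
y(G) = 8 + G*(54 + 6*G)/4 (y(G) = 8 + (((G + 9)*6)*G)/4 = 8 + (((9 + G)*6)*G)/4 = 8 + ((54 + 6*G)*G)/4 = 8 + (G*(54 + 6*G))/4 = 8 + G*(54 + 6*G)/4)
c/y(-258) = -60191/(8 + (3/2)*(-258)² + (27/2)*(-258)) = -60191/(8 + (3/2)*66564 - 3483) = -60191/(8 + 99846 - 3483) = -60191/96371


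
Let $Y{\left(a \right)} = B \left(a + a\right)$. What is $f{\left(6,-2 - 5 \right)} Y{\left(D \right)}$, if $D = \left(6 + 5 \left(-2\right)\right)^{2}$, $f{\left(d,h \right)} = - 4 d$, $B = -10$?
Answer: $7680$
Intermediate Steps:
$D = 16$ ($D = \left(6 - 10\right)^{2} = \left(-4\right)^{2} = 16$)
$Y{\left(a \right)} = - 20 a$ ($Y{\left(a \right)} = - 10 \left(a + a\right) = - 10 \cdot 2 a = - 20 a$)
$f{\left(6,-2 - 5 \right)} Y{\left(D \right)} = \left(-4\right) 6 \left(\left(-20\right) 16\right) = \left(-24\right) \left(-320\right) = 7680$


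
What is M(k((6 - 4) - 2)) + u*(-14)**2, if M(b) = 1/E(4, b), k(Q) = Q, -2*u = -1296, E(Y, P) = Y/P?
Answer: 127008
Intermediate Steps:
u = 648 (u = -1/2*(-1296) = 648)
M(b) = b/4 (M(b) = 1/(4/b) = b/4)
M(k((6 - 4) - 2)) + u*(-14)**2 = ((6 - 4) - 2)/4 + 648*(-14)**2 = (2 - 2)/4 + 648*196 = (1/4)*0 + 127008 = 0 + 127008 = 127008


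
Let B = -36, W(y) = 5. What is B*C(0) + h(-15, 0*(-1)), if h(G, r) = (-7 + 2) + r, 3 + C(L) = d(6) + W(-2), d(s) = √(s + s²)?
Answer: -77 - 36*√42 ≈ -310.31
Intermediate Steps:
C(L) = 2 + √42 (C(L) = -3 + (√(6*(1 + 6)) + 5) = -3 + (√(6*7) + 5) = -3 + (√42 + 5) = -3 + (5 + √42) = 2 + √42)
h(G, r) = -5 + r
B*C(0) + h(-15, 0*(-1)) = -36*(2 + √42) + (-5 + 0*(-1)) = (-72 - 36*√42) + (-5 + 0) = (-72 - 36*√42) - 5 = -77 - 36*√42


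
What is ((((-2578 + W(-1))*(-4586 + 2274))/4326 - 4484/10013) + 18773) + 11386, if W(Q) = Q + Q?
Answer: 11983176917/379967 ≈ 31537.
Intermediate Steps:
W(Q) = 2*Q
((((-2578 + W(-1))*(-4586 + 2274))/4326 - 4484/10013) + 18773) + 11386 = ((((-2578 + 2*(-1))*(-4586 + 2274))/4326 - 4484/10013) + 18773) + 11386 = ((((-2578 - 2)*(-2312))*(1/4326) - 4484*1/10013) + 18773) + 11386 = ((-2580*(-2312)*(1/4326) - 236/527) + 18773) + 11386 = ((5964960*(1/4326) - 236/527) + 18773) + 11386 = ((994160/721 - 236/527) + 18773) + 11386 = (523752164/379967 + 18773) + 11386 = 7656872655/379967 + 11386 = 11983176917/379967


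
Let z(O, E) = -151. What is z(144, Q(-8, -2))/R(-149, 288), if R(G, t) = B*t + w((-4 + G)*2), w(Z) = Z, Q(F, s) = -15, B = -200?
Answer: 151/57906 ≈ 0.0026077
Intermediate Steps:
R(G, t) = -8 - 200*t + 2*G (R(G, t) = -200*t + (-4 + G)*2 = -200*t + (-8 + 2*G) = -8 - 200*t + 2*G)
z(144, Q(-8, -2))/R(-149, 288) = -151/(-8 - 200*288 + 2*(-149)) = -151/(-8 - 57600 - 298) = -151/(-57906) = -151*(-1/57906) = 151/57906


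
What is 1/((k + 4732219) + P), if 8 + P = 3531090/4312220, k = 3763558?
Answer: 431222/3663562852827 ≈ 1.1771e-7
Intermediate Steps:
P = -3096667/431222 (P = -8 + 3531090/4312220 = -8 + 3531090*(1/4312220) = -8 + 353109/431222 = -3096667/431222 ≈ -7.1811)
1/((k + 4732219) + P) = 1/((3763558 + 4732219) - 3096667/431222) = 1/(8495777 - 3096667/431222) = 1/(3663562852827/431222) = 431222/3663562852827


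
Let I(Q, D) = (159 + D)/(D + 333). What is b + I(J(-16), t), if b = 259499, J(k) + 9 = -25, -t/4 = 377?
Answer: 304912674/1175 ≈ 2.5950e+5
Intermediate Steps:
t = -1508 (t = -4*377 = -1508)
J(k) = -34 (J(k) = -9 - 25 = -34)
I(Q, D) = (159 + D)/(333 + D)
b + I(J(-16), t) = 259499 + (159 - 1508)/(333 - 1508) = 259499 - 1349/(-1175) = 259499 - 1/1175*(-1349) = 259499 + 1349/1175 = 304912674/1175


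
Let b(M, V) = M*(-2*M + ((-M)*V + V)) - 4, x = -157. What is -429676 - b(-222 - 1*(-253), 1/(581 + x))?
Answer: -90682535/212 ≈ -4.2775e+5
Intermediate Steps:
b(M, V) = -4 + M*(V - 2*M - M*V) (b(M, V) = M*(-2*M + (-M*V + V)) - 4 = M*(-2*M + (V - M*V)) - 4 = M*(V - 2*M - M*V) - 4 = -4 + M*(V - 2*M - M*V))
-429676 - b(-222 - 1*(-253), 1/(581 + x)) = -429676 - (-4 - 2*(-222 - 1*(-253))**2 + (-222 - 1*(-253))/(581 - 157) - (-222 - 1*(-253))**2/(581 - 157)) = -429676 - (-4 - 2*(-222 + 253)**2 + (-222 + 253)/424 - 1*(-222 + 253)**2/424) = -429676 - (-4 - 2*31**2 + 31*(1/424) - 1*1/424*31**2) = -429676 - (-4 - 2*961 + 31/424 - 1*1/424*961) = -429676 - (-4 - 1922 + 31/424 - 961/424) = -429676 - 1*(-408777/212) = -429676 + 408777/212 = -90682535/212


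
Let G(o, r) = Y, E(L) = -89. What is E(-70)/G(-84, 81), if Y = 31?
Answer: -89/31 ≈ -2.8710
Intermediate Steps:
G(o, r) = 31
E(-70)/G(-84, 81) = -89/31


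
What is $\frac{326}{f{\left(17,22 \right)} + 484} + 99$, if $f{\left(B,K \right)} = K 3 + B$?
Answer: $\frac{56459}{567} \approx 99.575$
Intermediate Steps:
$f{\left(B,K \right)} = B + 3 K$ ($f{\left(B,K \right)} = 3 K + B = B + 3 K$)
$\frac{326}{f{\left(17,22 \right)} + 484} + 99 = \frac{326}{\left(17 + 3 \cdot 22\right) + 484} + 99 = \frac{326}{\left(17 + 66\right) + 484} + 99 = \frac{326}{83 + 484} + 99 = \frac{326}{567} + 99 = \frac{56459}{567}$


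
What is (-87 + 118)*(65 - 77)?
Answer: -372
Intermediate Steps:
(-87 + 118)*(65 - 77) = 31*(-12) = -372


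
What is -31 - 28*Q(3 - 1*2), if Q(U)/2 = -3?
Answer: 137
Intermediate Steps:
Q(U) = -6 (Q(U) = 2*(-3) = -6)
-31 - 28*Q(3 - 1*2) = -31 - 28*(-6) = -31 + 168 = 137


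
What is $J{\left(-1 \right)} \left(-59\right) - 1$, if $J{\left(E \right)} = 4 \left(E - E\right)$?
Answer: $-1$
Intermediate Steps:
$J{\left(E \right)} = 0$ ($J{\left(E \right)} = 4 \cdot 0 = 0$)
$J{\left(-1 \right)} \left(-59\right) - 1 = 0 \left(-59\right) - 1 = 0 - 1 = -1$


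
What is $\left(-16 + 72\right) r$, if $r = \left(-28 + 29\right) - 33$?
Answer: $-1792$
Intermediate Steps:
$r = -32$ ($r = 1 - 33 = -32$)
$\left(-16 + 72\right) r = \left(-16 + 72\right) \left(-32\right) = 56 \left(-32\right) = -1792$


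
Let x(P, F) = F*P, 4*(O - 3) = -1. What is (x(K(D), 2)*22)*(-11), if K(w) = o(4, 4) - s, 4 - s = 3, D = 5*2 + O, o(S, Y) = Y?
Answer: -1452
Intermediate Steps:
O = 11/4 (O = 3 + (1/4)*(-1) = 3 - 1/4 = 11/4 ≈ 2.7500)
D = 51/4 (D = 5*2 + 11/4 = 10 + 11/4 = 51/4 ≈ 12.750)
s = 1 (s = 4 - 1*3 = 4 - 3 = 1)
K(w) = 3 (K(w) = 4 - 1*1 = 4 - 1 = 3)
(x(K(D), 2)*22)*(-11) = ((2*3)*22)*(-11) = (6*22)*(-11) = 132*(-11) = -1452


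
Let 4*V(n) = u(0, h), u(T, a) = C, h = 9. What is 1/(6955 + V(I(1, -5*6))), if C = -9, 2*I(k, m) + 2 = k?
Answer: 4/27811 ≈ 0.00014383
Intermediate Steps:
I(k, m) = -1 + k/2
u(T, a) = -9
V(n) = -9/4 (V(n) = (¼)*(-9) = -9/4)
1/(6955 + V(I(1, -5*6))) = 1/(6955 - 9/4) = 1/(27811/4) = 4/27811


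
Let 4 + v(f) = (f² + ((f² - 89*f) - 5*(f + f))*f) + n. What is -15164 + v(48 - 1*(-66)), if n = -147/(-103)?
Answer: 19855251/103 ≈ 1.9277e+5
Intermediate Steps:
n = 147/103 (n = -147*(-1/103) = 147/103 ≈ 1.4272)
v(f) = -265/103 + f² + f*(f² - 99*f) (v(f) = -4 + ((f² + ((f² - 89*f) - 5*(f + f))*f) + 147/103) = -4 + ((f² + ((f² - 89*f) - 10*f)*f) + 147/103) = -4 + ((f² + (f² - 99*f)*f) + 147/103) = -4 + ((f² + f*(f² - 99*f)) + 147/103) = -4 + (147/103 + f² + f*(f² - 99*f)) = -265/103 + f² + f*(f² - 99*f))
-15164 + v(48 - 1*(-66)) = -15164 + (-265/103 + (48 - 1*(-66))³ - 98*(48 - 1*(-66))²) = -15164 + (-265/103 + (48 + 66)³ - 98*(48 + 66)²) = -15164 + (-265/103 + 114³ - 98*114²) = -15164 + (-265/103 + 1481544 - 98*12996) = -15164 + (-265/103 + 1481544 - 1273608) = -15164 + 21417143/103 = 19855251/103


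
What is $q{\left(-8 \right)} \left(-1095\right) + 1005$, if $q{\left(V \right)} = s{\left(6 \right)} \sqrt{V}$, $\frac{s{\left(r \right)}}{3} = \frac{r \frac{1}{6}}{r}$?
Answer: $1005 - 1095 i \sqrt{2} \approx 1005.0 - 1548.6 i$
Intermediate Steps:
$s{\left(r \right)} = \frac{1}{2}$ ($s{\left(r \right)} = 3 \frac{r \frac{1}{6}}{r} = 3 \frac{\frac{1}{6} r}{r} = 3 \cdot \frac{1}{6} = \frac{1}{2}$)
$q{\left(V \right)} = \frac{\sqrt{V}}{2}$
$q{\left(-8 \right)} \left(-1095\right) + 1005 = \frac{\sqrt{-8}}{2} \left(-1095\right) + 1005 = \frac{2 i \sqrt{2}}{2} \left(-1095\right) + 1005 = i \sqrt{2} \left(-1095\right) + 1005 = - 1095 i \sqrt{2} + 1005 = 1005 - 1095 i \sqrt{2}$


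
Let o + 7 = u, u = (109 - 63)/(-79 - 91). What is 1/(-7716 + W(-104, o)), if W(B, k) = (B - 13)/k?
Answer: -206/1586181 ≈ -0.00012987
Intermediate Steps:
u = -23/85 (u = 46/(-170) = 46*(-1/170) = -23/85 ≈ -0.27059)
o = -618/85 (o = -7 - 23/85 = -618/85 ≈ -7.2706)
W(B, k) = (-13 + B)/k
1/(-7716 + W(-104, o)) = 1/(-7716 + (-13 - 104)/(-618/85)) = 1/(-7716 - 85/618*(-117)) = 1/(-7716 + 3315/206) = 1/(-1586181/206) = -206/1586181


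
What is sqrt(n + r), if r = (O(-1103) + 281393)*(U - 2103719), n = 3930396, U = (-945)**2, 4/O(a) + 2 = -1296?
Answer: I*sqrt(143493443634340734)/649 ≈ 5.8368e+5*I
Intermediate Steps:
O(a) = -2/649 (O(a) = 4/(-2 - 1296) = 4/(-1298) = 4*(-1/1298) = -2/649)
U = 893025
r = -221101847644170/649 (r = (-2/649 + 281393)*(893025 - 2103719) = (182624055/649)*(-1210694) = -221101847644170/649 ≈ -3.4068e+11)
sqrt(n + r) = sqrt(3930396 - 221101847644170/649) = sqrt(-221099296817166/649) = I*sqrt(143493443634340734)/649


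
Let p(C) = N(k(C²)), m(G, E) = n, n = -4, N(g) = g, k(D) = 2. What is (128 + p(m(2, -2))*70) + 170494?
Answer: 170762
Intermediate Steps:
m(G, E) = -4
p(C) = 2
(128 + p(m(2, -2))*70) + 170494 = (128 + 2*70) + 170494 = (128 + 140) + 170494 = 268 + 170494 = 170762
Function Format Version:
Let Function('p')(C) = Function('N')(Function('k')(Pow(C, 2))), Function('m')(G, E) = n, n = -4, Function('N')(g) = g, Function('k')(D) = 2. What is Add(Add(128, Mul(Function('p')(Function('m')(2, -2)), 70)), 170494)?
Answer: 170762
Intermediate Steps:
Function('m')(G, E) = -4
Function('p')(C) = 2
Add(Add(128, Mul(Function('p')(Function('m')(2, -2)), 70)), 170494) = Add(Add(128, Mul(2, 70)), 170494) = Add(Add(128, 140), 170494) = Add(268, 170494) = 170762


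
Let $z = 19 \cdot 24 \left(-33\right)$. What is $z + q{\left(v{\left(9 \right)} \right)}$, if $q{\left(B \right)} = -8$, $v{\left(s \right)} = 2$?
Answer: $-15056$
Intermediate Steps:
$z = -15048$ ($z = 456 \left(-33\right) = -15048$)
$z + q{\left(v{\left(9 \right)} \right)} = -15048 - 8 = -15056$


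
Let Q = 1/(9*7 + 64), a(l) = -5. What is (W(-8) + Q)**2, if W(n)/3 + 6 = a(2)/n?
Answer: 268140625/1032256 ≈ 259.76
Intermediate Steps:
W(n) = -18 - 15/n (W(n) = -18 + 3*(-5/n) = -18 - 15/n)
Q = 1/127 (Q = 1/(63 + 64) = 1/127 ≈ 0.0078740)
(W(-8) + Q)**2 = ((-18 - 15/(-8)) + 1/127)**2 = ((-18 - 15*(-1/8)) + 1/127)**2 = ((-18 + 15/8) + 1/127)**2 = (-129/8 + 1/127)**2 = (-16375/1016)**2 = 268140625/1032256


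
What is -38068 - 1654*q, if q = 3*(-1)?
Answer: -33106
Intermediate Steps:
q = -3
-38068 - 1654*q = -38068 - 1654*(-3) = -38068 + 4962 = -33106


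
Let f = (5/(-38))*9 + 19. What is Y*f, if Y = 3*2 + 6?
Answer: 4062/19 ≈ 213.79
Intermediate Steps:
f = 677/38 (f = (5*(-1/38))*9 + 19 = -5/38*9 + 19 = -45/38 + 19 = 677/38 ≈ 17.816)
Y = 12 (Y = 6 + 6 = 12)
Y*f = 12*(677/38) = 4062/19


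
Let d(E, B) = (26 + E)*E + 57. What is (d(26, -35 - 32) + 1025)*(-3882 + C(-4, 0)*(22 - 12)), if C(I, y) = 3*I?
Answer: -9740868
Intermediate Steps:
d(E, B) = 57 + E*(26 + E) (d(E, B) = E*(26 + E) + 57 = 57 + E*(26 + E))
(d(26, -35 - 32) + 1025)*(-3882 + C(-4, 0)*(22 - 12)) = ((57 + 26² + 26*26) + 1025)*(-3882 + (3*(-4))*(22 - 12)) = ((57 + 676 + 676) + 1025)*(-3882 - 12*10) = (1409 + 1025)*(-3882 - 120) = 2434*(-4002) = -9740868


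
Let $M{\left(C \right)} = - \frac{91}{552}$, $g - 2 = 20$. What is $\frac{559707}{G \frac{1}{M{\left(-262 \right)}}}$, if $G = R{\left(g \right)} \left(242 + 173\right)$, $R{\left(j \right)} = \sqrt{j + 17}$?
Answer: $- \frac{1305983 \sqrt{39}}{229080} \approx -35.603$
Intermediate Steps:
$g = 22$ ($g = 2 + 20 = 22$)
$R{\left(j \right)} = \sqrt{17 + j}$
$M{\left(C \right)} = - \frac{91}{552}$ ($M{\left(C \right)} = \left(-91\right) \frac{1}{552} = - \frac{91}{552}$)
$G = 415 \sqrt{39}$ ($G = \sqrt{17 + 22} \left(242 + 173\right) = \sqrt{39} \cdot 415 = 415 \sqrt{39} \approx 2591.7$)
$\frac{559707}{G \frac{1}{M{\left(-262 \right)}}} = \frac{559707}{415 \sqrt{39} \frac{1}{- \frac{91}{552}}} = \frac{559707}{415 \sqrt{39} \left(- \frac{552}{91}\right)} = \frac{559707}{\left(- \frac{229080}{91}\right) \sqrt{39}} = 559707 \left(- \frac{7 \sqrt{39}}{687240}\right) = - \frac{1305983 \sqrt{39}}{229080}$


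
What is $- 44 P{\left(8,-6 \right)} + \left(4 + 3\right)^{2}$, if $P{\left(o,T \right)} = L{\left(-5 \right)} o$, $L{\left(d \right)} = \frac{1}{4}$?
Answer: $-39$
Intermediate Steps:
$L{\left(d \right)} = \frac{1}{4}$
$P{\left(o,T \right)} = \frac{o}{4}$
$- 44 P{\left(8,-6 \right)} + \left(4 + 3\right)^{2} = - 44 \cdot \frac{1}{4} \cdot 8 + \left(4 + 3\right)^{2} = \left(-44\right) 2 + 7^{2} = -88 + 49 = -39$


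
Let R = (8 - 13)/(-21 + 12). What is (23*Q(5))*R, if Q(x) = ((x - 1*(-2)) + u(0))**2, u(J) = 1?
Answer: 7360/9 ≈ 817.78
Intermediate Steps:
R = 5/9 (R = -5/(-9) = -5*(-1/9) = 5/9 ≈ 0.55556)
Q(x) = (3 + x)**2 (Q(x) = ((x - 1*(-2)) + 1)**2 = ((x + 2) + 1)**2 = ((2 + x) + 1)**2 = (3 + x)**2)
(23*Q(5))*R = (23*(3 + 5)**2)*(5/9) = (23*8**2)*(5/9) = (23*64)*(5/9) = 1472*(5/9) = 7360/9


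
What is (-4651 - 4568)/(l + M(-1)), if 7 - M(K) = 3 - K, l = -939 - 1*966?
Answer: 3073/634 ≈ 4.8470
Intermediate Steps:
l = -1905 (l = -939 - 966 = -1905)
M(K) = 4 + K (M(K) = 7 - (3 - K) = 7 + (-3 + K) = 4 + K)
(-4651 - 4568)/(l + M(-1)) = (-4651 - 4568)/(-1905 + (4 - 1)) = -9219/(-1905 + 3) = -9219/(-1902) = -9219*(-1/1902) = 3073/634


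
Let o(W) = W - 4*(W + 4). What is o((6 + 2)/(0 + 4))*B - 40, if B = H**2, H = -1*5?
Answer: -590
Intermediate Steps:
o(W) = -16 - 3*W (o(W) = W - 4*(4 + W) = W + (-16 - 4*W) = -16 - 3*W)
H = -5
B = 25 (B = (-5)**2 = 25)
o((6 + 2)/(0 + 4))*B - 40 = (-16 - 3*(6 + 2)/(0 + 4))*25 - 40 = (-16 - 24/4)*25 - 40 = (-16 - 3*2)*25 - 40 = (-16 - 6)*25 - 40 = -22*25 - 40 = -550 - 40 = -590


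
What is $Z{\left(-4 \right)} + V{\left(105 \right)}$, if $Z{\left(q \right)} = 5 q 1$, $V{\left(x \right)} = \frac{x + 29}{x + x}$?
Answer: $- \frac{2033}{105} \approx -19.362$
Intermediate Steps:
$V{\left(x \right)} = \frac{29 + x}{2 x}$
$Z{\left(q \right)} = 5 q$
$Z{\left(-4 \right)} + V{\left(105 \right)} = 5 \left(-4\right) + \frac{29 + 105}{2 \cdot 105} = -20 + \frac{1}{2} \cdot \frac{1}{105} \cdot 134 = -20 + \frac{67}{105} = - \frac{2033}{105}$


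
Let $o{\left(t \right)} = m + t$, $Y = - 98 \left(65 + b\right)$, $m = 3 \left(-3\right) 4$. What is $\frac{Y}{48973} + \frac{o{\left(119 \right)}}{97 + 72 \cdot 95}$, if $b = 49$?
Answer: $- \frac{73435405}{339725701} \approx -0.21616$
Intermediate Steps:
$m = -36$ ($m = \left(-9\right) 4 = -36$)
$Y = -11172$ ($Y = - 98 \left(65 + 49\right) = \left(-98\right) 114 = -11172$)
$o{\left(t \right)} = -36 + t$
$\frac{Y}{48973} + \frac{o{\left(119 \right)}}{97 + 72 \cdot 95} = - \frac{11172}{48973} + \frac{-36 + 119}{97 + 72 \cdot 95} = \left(-11172\right) \frac{1}{48973} + \frac{83}{97 + 6840} = - \frac{11172}{48973} + \frac{83}{6937} = - \frac{73435405}{339725701}$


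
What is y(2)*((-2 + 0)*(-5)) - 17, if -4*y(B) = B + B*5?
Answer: -47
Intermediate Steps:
y(B) = -3*B/2 (y(B) = -(B + B*5)/4 = -(B + 5*B)/4 = -3*B/2)
y(2)*((-2 + 0)*(-5)) - 17 = (-3/2*2)*((-2 + 0)*(-5)) - 17 = -(-6)*(-5) - 17 = -3*10 - 17 = -30 - 17 = -47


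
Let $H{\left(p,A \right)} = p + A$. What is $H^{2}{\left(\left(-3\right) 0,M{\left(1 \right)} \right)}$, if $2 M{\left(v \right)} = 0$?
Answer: $0$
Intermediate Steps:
$M{\left(v \right)} = 0$ ($M{\left(v \right)} = \frac{1}{2} \cdot 0 = 0$)
$H{\left(p,A \right)} = A + p$
$H^{2}{\left(\left(-3\right) 0,M{\left(1 \right)} \right)} = \left(0 - 0\right)^{2} = \left(0 + 0\right)^{2} = 0^{2} = 0$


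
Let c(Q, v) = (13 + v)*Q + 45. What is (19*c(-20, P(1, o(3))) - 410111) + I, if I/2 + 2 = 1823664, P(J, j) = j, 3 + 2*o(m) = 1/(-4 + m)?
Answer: 3233888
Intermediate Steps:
o(m) = -3/2 + 1/(2*(-4 + m))
I = 3647324 (I = -4 + 2*1823664 = -4 + 3647328 = 3647324)
c(Q, v) = 45 + Q*(13 + v) (c(Q, v) = Q*(13 + v) + 45 = 45 + Q*(13 + v))
(19*c(-20, P(1, o(3))) - 410111) + I = (19*(45 + 13*(-20) - 10*(13 - 3*3)/(-4 + 3)) - 410111) + 3647324 = (19*(45 - 260 - 10*(13 - 9)/(-1)) - 410111) + 3647324 = (19*(45 - 260 - 10*(-1)*4) - 410111) + 3647324 = (19*(45 - 260 - 20*(-2)) - 410111) + 3647324 = (19*(45 - 260 + 40) - 410111) + 3647324 = (19*(-175) - 410111) + 3647324 = (-3325 - 410111) + 3647324 = -413436 + 3647324 = 3233888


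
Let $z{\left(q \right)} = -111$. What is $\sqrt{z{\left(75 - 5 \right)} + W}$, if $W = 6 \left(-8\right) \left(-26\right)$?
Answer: $\sqrt{1137} \approx 33.719$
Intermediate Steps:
$W = 1248$ ($W = \left(-48\right) \left(-26\right) = 1248$)
$\sqrt{z{\left(75 - 5 \right)} + W} = \sqrt{-111 + 1248} = \sqrt{1137}$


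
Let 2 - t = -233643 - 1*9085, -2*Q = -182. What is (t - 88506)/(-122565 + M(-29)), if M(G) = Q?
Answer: -77112/61237 ≈ -1.2592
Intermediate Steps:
Q = 91 (Q = -1/2*(-182) = 91)
M(G) = 91
t = 242730 (t = 2 - (-233643 - 1*9085) = 2 - (-233643 - 9085) = 2 - 1*(-242728) = 2 + 242728 = 242730)
(t - 88506)/(-122565 + M(-29)) = (242730 - 88506)/(-122565 + 91) = 154224/(-122474) = 154224*(-1/122474) = -77112/61237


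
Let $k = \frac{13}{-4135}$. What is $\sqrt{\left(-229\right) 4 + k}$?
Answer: $\frac{i \sqrt{15662027855}}{4135} \approx 30.266 i$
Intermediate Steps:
$k = - \frac{13}{4135}$ ($k = 13 \left(- \frac{1}{4135}\right) = - \frac{13}{4135} \approx -0.0031439$)
$\sqrt{\left(-229\right) 4 + k} = \sqrt{\left(-229\right) 4 - \frac{13}{4135}} = \sqrt{-916 - \frac{13}{4135}} = \sqrt{- \frac{3787673}{4135}} = \frac{i \sqrt{15662027855}}{4135}$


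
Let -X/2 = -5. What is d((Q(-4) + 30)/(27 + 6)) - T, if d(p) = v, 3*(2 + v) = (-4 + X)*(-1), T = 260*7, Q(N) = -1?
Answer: -1824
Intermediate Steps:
X = 10 (X = -2*(-5) = 10)
T = 1820
v = -4 (v = -2 + ((-4 + 10)*(-1))/3 = -2 + (6*(-1))/3 = -2 + (1/3)*(-6) = -2 - 2 = -4)
d(p) = -4
d((Q(-4) + 30)/(27 + 6)) - T = -4 - 1*1820 = -4 - 1820 = -1824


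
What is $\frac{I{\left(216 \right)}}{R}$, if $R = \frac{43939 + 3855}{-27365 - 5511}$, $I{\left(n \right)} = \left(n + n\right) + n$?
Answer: $- \frac{10651824}{23897} \approx -445.74$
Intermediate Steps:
$I{\left(n \right)} = 3 n$ ($I{\left(n \right)} = 2 n + n = 3 n$)
$R = - \frac{23897}{16438}$ ($R = \frac{47794}{-32876} = 47794 \left(- \frac{1}{32876}\right) = - \frac{23897}{16438} \approx -1.4538$)
$\frac{I{\left(216 \right)}}{R} = \frac{3 \cdot 216}{- \frac{23897}{16438}} = 648 \left(- \frac{16438}{23897}\right) = - \frac{10651824}{23897}$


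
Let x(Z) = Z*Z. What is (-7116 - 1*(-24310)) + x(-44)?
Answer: 19130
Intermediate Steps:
x(Z) = Z**2
(-7116 - 1*(-24310)) + x(-44) = (-7116 - 1*(-24310)) + (-44)**2 = (-7116 + 24310) + 1936 = 17194 + 1936 = 19130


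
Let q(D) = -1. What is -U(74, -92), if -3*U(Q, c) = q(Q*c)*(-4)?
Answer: 4/3 ≈ 1.3333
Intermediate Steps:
U(Q, c) = -4/3 (U(Q, c) = -(-1)*(-4)/3 = -⅓*4 = -4/3)
-U(74, -92) = -1*(-4/3) = 4/3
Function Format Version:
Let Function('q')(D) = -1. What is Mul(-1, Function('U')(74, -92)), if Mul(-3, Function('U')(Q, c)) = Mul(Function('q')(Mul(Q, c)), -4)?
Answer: Rational(4, 3) ≈ 1.3333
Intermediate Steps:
Function('U')(Q, c) = Rational(-4, 3) (Function('U')(Q, c) = Mul(Rational(-1, 3), Mul(-1, -4)) = Mul(Rational(-1, 3), 4) = Rational(-4, 3))
Mul(-1, Function('U')(74, -92)) = Mul(-1, Rational(-4, 3)) = Rational(4, 3)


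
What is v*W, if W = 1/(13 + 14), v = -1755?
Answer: -65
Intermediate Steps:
W = 1/27 ≈ 0.037037
v*W = -1755*1/27 = -65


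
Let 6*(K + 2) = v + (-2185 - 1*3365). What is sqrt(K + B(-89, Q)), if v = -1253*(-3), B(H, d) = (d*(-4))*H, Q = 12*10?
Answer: sqrt(169678)/2 ≈ 205.96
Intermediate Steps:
Q = 120
B(H, d) = -4*H*d (B(H, d) = (-4*d)*H = -4*H*d)
v = 3759
K = -601/2 (K = -2 + (3759 + (-2185 - 1*3365))/6 = -2 + (3759 + (-2185 - 3365))/6 = -2 + (3759 - 5550)/6 = -2 + (1/6)*(-1791) = -2 - 597/2 = -601/2 ≈ -300.50)
sqrt(K + B(-89, Q)) = sqrt(-601/2 - 4*(-89)*120) = sqrt(-601/2 + 42720) = sqrt(84839/2) = sqrt(169678)/2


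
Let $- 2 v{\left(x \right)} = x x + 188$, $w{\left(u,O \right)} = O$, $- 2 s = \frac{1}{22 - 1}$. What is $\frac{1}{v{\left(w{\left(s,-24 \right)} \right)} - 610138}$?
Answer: $- \frac{1}{610520} \approx -1.6379 \cdot 10^{-6}$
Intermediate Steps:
$s = - \frac{1}{42}$ ($s = - \frac{1}{2 \left(22 - 1\right)} = - \frac{1}{2 \cdot 21} = \left(- \frac{1}{2}\right) \frac{1}{21} = - \frac{1}{42} \approx -0.02381$)
$v{\left(x \right)} = -94 - \frac{x^{2}}{2}$ ($v{\left(x \right)} = - \frac{x x + 188}{2} = - \frac{x^{2} + 188}{2} = - \frac{188 + x^{2}}{2} = -94 - \frac{x^{2}}{2}$)
$\frac{1}{v{\left(w{\left(s,-24 \right)} \right)} - 610138} = \frac{1}{\left(-94 - \frac{\left(-24\right)^{2}}{2}\right) - 610138} = \frac{1}{\left(-94 - 288\right) - 610138} = \frac{1}{-382 - 610138} = \frac{1}{-610520} = - \frac{1}{610520}$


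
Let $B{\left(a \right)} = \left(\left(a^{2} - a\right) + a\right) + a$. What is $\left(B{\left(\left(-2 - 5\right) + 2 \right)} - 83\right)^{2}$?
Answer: $3969$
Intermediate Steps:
$B{\left(a \right)} = a + a^{2}$ ($B{\left(a \right)} = a^{2} + a = a + a^{2}$)
$\left(B{\left(\left(-2 - 5\right) + 2 \right)} - 83\right)^{2} = \left(\left(\left(-2 - 5\right) + 2\right) \left(1 + \left(\left(-2 - 5\right) + 2\right)\right) - 83\right)^{2} = \left(\left(-7 + 2\right) \left(1 + \left(-7 + 2\right)\right) - 83\right)^{2} = \left(- 5 \left(1 - 5\right) - 83\right)^{2} = \left(\left(-5\right) \left(-4\right) - 83\right)^{2} = \left(20 - 83\right)^{2} = \left(-63\right)^{2} = 3969$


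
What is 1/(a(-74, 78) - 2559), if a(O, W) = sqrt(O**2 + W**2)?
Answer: -2559/6536921 - 34*sqrt(10)/6536921 ≈ -0.00040792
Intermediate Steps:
1/(a(-74, 78) - 2559) = 1/(sqrt((-74)**2 + 78**2) - 2559) = 1/(sqrt(5476 + 6084) - 2559) = 1/(sqrt(11560) - 2559) = 1/(34*sqrt(10) - 2559) = 1/(-2559 + 34*sqrt(10))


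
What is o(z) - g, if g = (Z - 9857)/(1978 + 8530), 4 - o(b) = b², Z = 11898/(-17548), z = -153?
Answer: -2157788787493/92197192 ≈ -23404.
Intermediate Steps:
Z = -5949/8774 (Z = 11898*(-1/17548) = -5949/8774 ≈ -0.67803)
o(b) = 4 - b²
g = -86491267/92197192 (g = (-5949/8774 - 9857)/(1978 + 8530) = -86491267/8774/10508 = -86491267/8774*1/10508 = -86491267/92197192 ≈ -0.93811)
o(z) - g = (4 - 1*(-153)²) - 1*(-86491267/92197192) = (4 - 1*23409) + 86491267/92197192 = (4 - 23409) + 86491267/92197192 = -23405 + 86491267/92197192 = -2157788787493/92197192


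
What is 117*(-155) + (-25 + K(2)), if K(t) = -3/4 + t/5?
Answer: -363207/20 ≈ -18160.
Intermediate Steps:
K(t) = -¾ + t/5 (K(t) = -3*¼ + t*(⅕) = -¾ + t/5)
117*(-155) + (-25 + K(2)) = 117*(-155) + (-25 + (-¾ + (⅕)*2)) = -18135 + (-25 + (-¾ + ⅖)) = -18135 + (-25 - 7/20) = -18135 - 507/20 = -363207/20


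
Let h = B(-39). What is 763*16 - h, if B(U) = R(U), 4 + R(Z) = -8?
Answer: 12220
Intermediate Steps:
R(Z) = -12 (R(Z) = -4 - 8 = -12)
B(U) = -12
h = -12
763*16 - h = 763*16 - 1*(-12) = 12208 + 12 = 12220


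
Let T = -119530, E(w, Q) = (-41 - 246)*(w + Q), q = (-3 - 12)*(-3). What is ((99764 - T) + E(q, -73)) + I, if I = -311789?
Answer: -84459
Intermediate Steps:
q = 45 (q = -15*(-3) = 45)
E(w, Q) = -287*Q - 287*w (E(w, Q) = -287*(Q + w) = -287*Q - 287*w)
((99764 - T) + E(q, -73)) + I = ((99764 - 1*(-119530)) + (-287*(-73) - 287*45)) - 311789 = ((99764 + 119530) + (20951 - 12915)) - 311789 = (219294 + 8036) - 311789 = 227330 - 311789 = -84459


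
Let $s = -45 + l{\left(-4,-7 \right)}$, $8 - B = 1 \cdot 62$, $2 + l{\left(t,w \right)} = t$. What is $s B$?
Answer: $2754$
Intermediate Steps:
$l{\left(t,w \right)} = -2 + t$
$B = -54$ ($B = 8 - 1 \cdot 62 = 8 - 62 = -54$)
$s = -51$ ($s = -45 - 6 = -51$)
$s B = \left(-51\right) \left(-54\right) = 2754$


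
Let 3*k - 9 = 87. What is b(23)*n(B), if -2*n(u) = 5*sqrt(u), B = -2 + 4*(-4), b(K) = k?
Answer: -240*I*sqrt(2) ≈ -339.41*I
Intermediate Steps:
k = 32 (k = 3 + (1/3)*87 = 3 + 29 = 32)
b(K) = 32
B = -18 (B = -2 - 16 = -18)
n(u) = -5*sqrt(u)/2
b(23)*n(B) = 32*(-15*I*sqrt(2)/2) = -240*I*sqrt(2)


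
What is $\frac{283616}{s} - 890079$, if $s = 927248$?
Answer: $- \frac{51582730561}{57953} \approx -8.9008 \cdot 10^{5}$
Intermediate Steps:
$\frac{283616}{s} - 890079 = \frac{283616}{927248} - 890079 = 283616 \cdot \frac{1}{927248} - 890079 = \frac{17726}{57953} - 890079 = - \frac{51582730561}{57953}$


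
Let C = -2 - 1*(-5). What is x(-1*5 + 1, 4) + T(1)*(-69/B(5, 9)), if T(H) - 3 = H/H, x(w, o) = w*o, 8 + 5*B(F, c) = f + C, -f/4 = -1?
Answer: 1364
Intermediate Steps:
C = 3 (C = -2 + 5 = 3)
f = 4 (f = -4*(-1) = 4)
B(F, c) = -1/5 (B(F, c) = -8/5 + (4 + 3)/5 = -8/5 + (1/5)*7 = -8/5 + 7/5 = -1/5)
x(w, o) = o*w
T(H) = 4 (T(H) = 3 + H/H = 3 + 1 = 4)
x(-1*5 + 1, 4) + T(1)*(-69/B(5, 9)) = 4*(-1*5 + 1) + 4*(-69/(-1/5)) = 4*(-5 + 1) + 4*(-69*(-5)) = 4*(-4) + 4*345 = -16 + 1380 = 1364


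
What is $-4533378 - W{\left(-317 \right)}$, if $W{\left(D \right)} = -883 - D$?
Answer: $-4532812$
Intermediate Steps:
$-4533378 - W{\left(-317 \right)} = -4533378 - \left(-883 - -317\right) = -4533378 - \left(-883 + 317\right) = -4533378 - -566 = -4533378 + 566 = -4532812$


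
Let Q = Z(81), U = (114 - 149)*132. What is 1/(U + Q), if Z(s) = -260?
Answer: -1/4880 ≈ -0.00020492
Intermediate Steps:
U = -4620 (U = -35*132 = -4620)
Q = -260
1/(U + Q) = 1/(-4620 - 260) = 1/(-4880) = -1/4880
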